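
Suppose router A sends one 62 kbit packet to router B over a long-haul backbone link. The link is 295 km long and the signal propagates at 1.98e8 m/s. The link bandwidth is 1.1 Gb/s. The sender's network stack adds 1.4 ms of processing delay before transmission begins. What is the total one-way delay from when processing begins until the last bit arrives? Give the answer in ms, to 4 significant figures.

L = 62000 bits.
Transmission delay = L/R = 62000 / 1100000000 = 0.0563636 ms.
Propagation delay = d/s = 295000 m / 198000000 m/s = 1.4899 ms.
Plus processing delay 1.4 ms = 1.4 ms.
Total = 2.946 ms.

2.946 ms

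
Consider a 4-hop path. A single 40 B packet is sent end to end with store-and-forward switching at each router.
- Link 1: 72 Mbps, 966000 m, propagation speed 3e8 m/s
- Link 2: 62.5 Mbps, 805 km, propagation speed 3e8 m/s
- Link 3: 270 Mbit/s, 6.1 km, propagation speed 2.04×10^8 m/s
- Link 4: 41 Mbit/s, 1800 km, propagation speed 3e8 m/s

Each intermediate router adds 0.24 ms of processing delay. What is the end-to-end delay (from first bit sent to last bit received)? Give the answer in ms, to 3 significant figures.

L = 40 × 8 = 320 bits.
Transmission delays (L/R per hop): 0.00444444, 0.00512, 0.00118519, 0.00780488 ms; sum = 0.0185545 ms.
Propagation delays (d/s per hop): 3.22, 2.68333, 0.029902, 6 ms; sum = 11.9332 ms.
Processing at 3 router(s): 3 × 0.24 ms = 0.72 ms.
End-to-end = 12.7 ms.

12.7 ms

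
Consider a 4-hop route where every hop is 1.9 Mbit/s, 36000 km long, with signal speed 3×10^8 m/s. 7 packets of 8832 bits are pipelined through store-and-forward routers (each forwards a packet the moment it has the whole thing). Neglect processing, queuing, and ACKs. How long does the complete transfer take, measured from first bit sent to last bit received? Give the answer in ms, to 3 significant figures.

526 ms

Per-hop transmission t_tx = L/R = 8832/1900000 = 4.64842 ms.
Per-hop propagation t_prop = 36000000/300000000 = 120 ms.
Pipeline fill: first packet needs 4·t_tx to clear all hops; remaining 6 packets each add one t_tx.
Total = (4+7-1)·t_tx + 4·t_prop = 10·4.64842 + 4·120 = 526 ms.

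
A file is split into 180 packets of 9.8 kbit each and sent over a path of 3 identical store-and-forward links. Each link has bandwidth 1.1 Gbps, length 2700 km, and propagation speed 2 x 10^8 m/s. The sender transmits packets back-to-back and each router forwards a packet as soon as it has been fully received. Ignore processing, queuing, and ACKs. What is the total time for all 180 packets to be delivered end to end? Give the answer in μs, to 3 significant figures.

42100 μs

Per-hop transmission t_tx = L/R = 9800/1100000000 = 8.90909 μs.
Per-hop propagation t_prop = 2700000/200000000 = 13500 μs.
Pipeline fill: first packet needs 3·t_tx to clear all hops; remaining 179 packets each add one t_tx.
Total = (3+180-1)·t_tx + 3·t_prop = 182·8.90909 + 3·13500 = 42100 μs.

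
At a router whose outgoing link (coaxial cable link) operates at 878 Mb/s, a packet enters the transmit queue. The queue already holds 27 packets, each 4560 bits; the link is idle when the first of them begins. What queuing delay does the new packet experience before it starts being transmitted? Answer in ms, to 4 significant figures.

Each queued packet: L/R = 4560/878000000 = 0.00519362 ms.
27 queued → 0.140228 ms.
Queuing delay = 0.1402 ms.

0.1402 ms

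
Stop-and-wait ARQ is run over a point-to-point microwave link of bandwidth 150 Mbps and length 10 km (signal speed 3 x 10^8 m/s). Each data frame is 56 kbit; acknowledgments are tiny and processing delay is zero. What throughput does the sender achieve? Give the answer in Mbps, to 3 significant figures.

127 Mbps

t_tx = L/R = 56000/150000000 = 0.000373333 s.
t_prop = 10000/300000000 = 3.33333e-05 s; RTT = 6.66667e-05 s.
Cycle = t_tx + RTT = 0.00044 s.
Throughput = L / cycle = 56000 / 0.00044 = 127 Mbps.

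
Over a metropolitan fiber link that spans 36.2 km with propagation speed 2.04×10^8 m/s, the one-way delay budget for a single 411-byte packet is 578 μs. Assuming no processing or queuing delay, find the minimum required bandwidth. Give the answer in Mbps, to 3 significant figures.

8.21 Mbps

L = 3288 bits.
Propagation delay = 36200 / 204000000 = 177.451 μs.
Transmission budget = 578 − 177.451 = 400.549 μs.
R ≥ L / t_tx = 3288 bits / 0.000400549 s = 8.21 Mbps.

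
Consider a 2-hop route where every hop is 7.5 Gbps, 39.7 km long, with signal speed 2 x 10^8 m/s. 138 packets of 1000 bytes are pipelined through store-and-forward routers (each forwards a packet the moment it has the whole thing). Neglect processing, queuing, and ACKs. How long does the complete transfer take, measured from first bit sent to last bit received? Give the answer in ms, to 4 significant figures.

Per-hop transmission t_tx = L/R = 8000/7500000000 = 0.00106667 ms.
Per-hop propagation t_prop = 39700/200000000 = 0.1985 ms.
Pipeline fill: first packet needs 2·t_tx to clear all hops; remaining 137 packets each add one t_tx.
Total = (2+138-1)·t_tx + 2·t_prop = 139·0.00106667 + 2·0.1985 = 0.5453 ms.

0.5453 ms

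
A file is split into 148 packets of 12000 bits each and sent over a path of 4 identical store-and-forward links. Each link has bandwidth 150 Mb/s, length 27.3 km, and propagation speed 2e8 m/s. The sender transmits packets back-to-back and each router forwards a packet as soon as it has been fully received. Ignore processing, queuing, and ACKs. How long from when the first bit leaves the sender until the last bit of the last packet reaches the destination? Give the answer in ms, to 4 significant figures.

Per-hop transmission t_tx = L/R = 12000/150000000 = 0.08 ms.
Per-hop propagation t_prop = 27300/200000000 = 0.1365 ms.
Pipeline fill: first packet needs 4·t_tx to clear all hops; remaining 147 packets each add one t_tx.
Total = (4+148-1)·t_tx + 4·t_prop = 151·0.08 + 4·0.1365 = 12.63 ms.

12.63 ms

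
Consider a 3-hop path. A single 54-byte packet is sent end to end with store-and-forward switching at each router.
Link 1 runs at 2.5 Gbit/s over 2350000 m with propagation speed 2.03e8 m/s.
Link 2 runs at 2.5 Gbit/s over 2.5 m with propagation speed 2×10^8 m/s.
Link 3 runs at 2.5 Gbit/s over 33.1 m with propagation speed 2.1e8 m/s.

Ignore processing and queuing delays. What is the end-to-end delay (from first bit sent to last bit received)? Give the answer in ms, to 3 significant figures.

L = 54 × 8 = 432 bits.
Transmission delay per hop = L/R = 432/2500000000 = 0.0001728 ms; 3 hops → 0.0005184 ms.
Propagation delays (d/s per hop): 11.5764, 1.25e-05, 0.000157619 ms; sum = 11.5765 ms.
End-to-end = 11.6 ms.

11.6 ms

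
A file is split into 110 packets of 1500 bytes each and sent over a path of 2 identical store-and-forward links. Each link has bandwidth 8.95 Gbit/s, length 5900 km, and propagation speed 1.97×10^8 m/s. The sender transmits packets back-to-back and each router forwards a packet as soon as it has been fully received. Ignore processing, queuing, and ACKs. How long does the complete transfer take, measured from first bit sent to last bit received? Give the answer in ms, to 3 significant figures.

60.0 ms

Per-hop transmission t_tx = L/R = 12000/8950000000 = 0.00134078 ms.
Per-hop propagation t_prop = 5900000/197000000 = 29.9492 ms.
Pipeline fill: first packet needs 2·t_tx to clear all hops; remaining 109 packets each add one t_tx.
Total = (2+110-1)·t_tx + 2·t_prop = 111·0.00134078 + 2·29.9492 = 60.0 ms.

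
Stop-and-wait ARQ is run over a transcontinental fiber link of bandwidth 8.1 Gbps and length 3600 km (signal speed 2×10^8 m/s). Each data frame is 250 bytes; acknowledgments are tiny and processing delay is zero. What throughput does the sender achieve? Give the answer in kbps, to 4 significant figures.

t_tx = L/R = 2000/8100000000 = 2.46914e-07 s.
t_prop = 3600000/200000000 = 0.018 s; RTT = 0.036 s.
Cycle = t_tx + RTT = 0.0360002 s.
Throughput = L / cycle = 2000 / 0.0360002 = 55.56 kbps.

55.56 kbps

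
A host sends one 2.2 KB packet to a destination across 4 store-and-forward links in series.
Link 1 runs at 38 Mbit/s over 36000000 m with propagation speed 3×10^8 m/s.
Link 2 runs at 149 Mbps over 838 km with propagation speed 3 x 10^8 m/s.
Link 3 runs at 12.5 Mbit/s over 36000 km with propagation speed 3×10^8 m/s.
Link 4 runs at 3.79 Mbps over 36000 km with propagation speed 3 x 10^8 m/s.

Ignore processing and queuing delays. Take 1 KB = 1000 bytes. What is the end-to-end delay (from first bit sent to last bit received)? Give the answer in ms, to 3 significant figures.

369 ms

L = 17600 bits.
Transmission delays (L/R per hop): 0.463158, 0.118121, 1.408, 4.6438 ms; sum = 6.63308 ms.
Propagation delays (d/s per hop): 120, 2.79333, 120, 120 ms; sum = 362.793 ms.
End-to-end = 369 ms.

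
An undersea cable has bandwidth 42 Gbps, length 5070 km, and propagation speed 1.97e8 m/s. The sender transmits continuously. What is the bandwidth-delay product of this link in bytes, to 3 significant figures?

135000000 bytes

Propagation delay = 5070000 / 197000000 = 0.025736 s.
BDP = R × t_prop = 42000000000 × 0.025736 = 1080910000 bits.
In bytes: 1080910000/8 = 135000000 bytes.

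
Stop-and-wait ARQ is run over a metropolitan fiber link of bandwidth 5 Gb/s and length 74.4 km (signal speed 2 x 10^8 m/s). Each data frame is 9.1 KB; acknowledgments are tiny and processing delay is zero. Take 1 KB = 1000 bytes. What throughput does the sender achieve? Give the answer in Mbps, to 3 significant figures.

t_tx = L/R = 72800/5000000000 = 1.456e-05 s.
t_prop = 74400/200000000 = 0.000372 s; RTT = 0.000744 s.
Cycle = t_tx + RTT = 0.00075856 s.
Throughput = L / cycle = 72800 / 0.00075856 = 96.0 Mbps.

96.0 Mbps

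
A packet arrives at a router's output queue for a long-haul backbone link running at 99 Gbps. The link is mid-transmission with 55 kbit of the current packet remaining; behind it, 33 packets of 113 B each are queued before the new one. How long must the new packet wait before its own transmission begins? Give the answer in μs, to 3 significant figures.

Each queued packet: L/R = 904/99000000000 = 0.00913131 μs.
33 queued → 0.301333 μs.
Plus remaining 55000 bits of current packet: 0.555556 μs.
Queuing delay = 0.857 μs.

0.857 μs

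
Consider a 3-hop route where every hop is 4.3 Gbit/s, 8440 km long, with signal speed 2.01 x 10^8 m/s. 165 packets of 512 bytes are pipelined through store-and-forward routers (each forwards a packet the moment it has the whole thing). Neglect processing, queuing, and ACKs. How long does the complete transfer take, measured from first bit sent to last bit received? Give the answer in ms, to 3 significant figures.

126 ms

Per-hop transmission t_tx = L/R = 4096/4300000000 = 0.000952558 ms.
Per-hop propagation t_prop = 8440000/2.01e+08 = 41.99 ms.
Pipeline fill: first packet needs 3·t_tx to clear all hops; remaining 164 packets each add one t_tx.
Total = (3+165-1)·t_tx + 3·t_prop = 167·0.000952558 + 3·41.99 = 126 ms.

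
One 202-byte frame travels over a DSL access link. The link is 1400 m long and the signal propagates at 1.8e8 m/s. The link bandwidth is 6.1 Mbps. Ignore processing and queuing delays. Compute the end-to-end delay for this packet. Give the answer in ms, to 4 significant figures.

L = 202 × 8 = 1616 bits.
Transmission delay = L/R = 1616 / 6100000 = 0.264918 ms.
Propagation delay = d/s = 1400 m / 180000000 m/s = 0.00777778 ms.
Total = 0.2727 ms.

0.2727 ms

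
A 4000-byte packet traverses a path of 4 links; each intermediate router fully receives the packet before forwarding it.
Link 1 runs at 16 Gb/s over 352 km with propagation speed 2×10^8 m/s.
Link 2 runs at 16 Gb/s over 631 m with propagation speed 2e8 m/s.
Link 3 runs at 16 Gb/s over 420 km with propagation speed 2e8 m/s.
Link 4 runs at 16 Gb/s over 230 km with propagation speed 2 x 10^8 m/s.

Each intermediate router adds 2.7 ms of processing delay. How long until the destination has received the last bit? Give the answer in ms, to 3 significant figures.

13.1 ms

L = 4000 × 8 = 32000 bits.
Transmission delay per hop = L/R = 32000/16000000000 = 0.002 ms; 4 hops → 0.008 ms.
Propagation delays (d/s per hop): 1.76, 0.003155, 2.1, 1.15 ms; sum = 5.01316 ms.
Processing at 3 router(s): 3 × 2.7 ms = 8.1 ms.
End-to-end = 13.1 ms.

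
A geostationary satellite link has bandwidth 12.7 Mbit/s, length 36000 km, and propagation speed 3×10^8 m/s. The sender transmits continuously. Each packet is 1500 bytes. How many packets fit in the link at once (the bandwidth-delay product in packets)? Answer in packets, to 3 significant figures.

127 packets

Propagation delay = 36000000 / 300000000 = 0.12 s.
BDP = R × t_prop = 12700000 × 0.12 = 1524000 bits.
In packets of 12000 bits: 127 packets.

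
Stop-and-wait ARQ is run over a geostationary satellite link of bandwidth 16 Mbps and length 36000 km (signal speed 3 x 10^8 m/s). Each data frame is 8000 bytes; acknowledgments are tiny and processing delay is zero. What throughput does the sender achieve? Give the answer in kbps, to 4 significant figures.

262.3 kbps

t_tx = L/R = 64000/16000000 = 0.004 s.
t_prop = 36000000/300000000 = 0.12 s; RTT = 0.24 s.
Cycle = t_tx + RTT = 0.244 s.
Throughput = L / cycle = 64000 / 0.244 = 262.3 kbps.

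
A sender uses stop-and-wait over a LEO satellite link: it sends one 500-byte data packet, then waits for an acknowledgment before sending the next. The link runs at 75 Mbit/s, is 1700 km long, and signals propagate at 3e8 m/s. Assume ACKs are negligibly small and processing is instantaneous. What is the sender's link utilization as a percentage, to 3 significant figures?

t_tx = L/R = 4000/75000000 = 5.33333e-05 s.
t_prop = 1700000/300000000 = 0.00566667 s; RTT = 0.0113333 s.
Cycle = t_tx + RTT = 0.0113867 s.
Utilization = t_tx / cycle = 5.33333e-05/0.0113867 = 0.468 %.

0.468 %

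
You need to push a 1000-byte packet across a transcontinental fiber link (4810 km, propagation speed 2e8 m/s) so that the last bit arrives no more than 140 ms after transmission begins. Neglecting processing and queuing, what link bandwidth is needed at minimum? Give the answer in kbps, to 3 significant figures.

L = 8000 bits.
Propagation delay = 4810000 / 200000000 = 24.05 ms.
Transmission budget = 140 − 24.05 = 115.95 ms.
R ≥ L / t_tx = 8000 bits / 0.11595 s = 69.0 kbps.

69.0 kbps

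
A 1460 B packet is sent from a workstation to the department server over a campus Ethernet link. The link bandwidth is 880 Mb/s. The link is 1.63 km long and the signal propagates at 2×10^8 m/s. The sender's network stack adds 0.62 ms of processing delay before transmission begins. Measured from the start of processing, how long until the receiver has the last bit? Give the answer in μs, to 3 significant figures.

641 μs

L = 1460 × 8 = 11680 bits.
Transmission delay = L/R = 11680 / 880000000 = 13.2727 μs.
Propagation delay = d/s = 1630 m / 200000000 m/s = 8.15 μs.
Plus processing delay 0.62 ms = 620 μs.
Total = 641 μs.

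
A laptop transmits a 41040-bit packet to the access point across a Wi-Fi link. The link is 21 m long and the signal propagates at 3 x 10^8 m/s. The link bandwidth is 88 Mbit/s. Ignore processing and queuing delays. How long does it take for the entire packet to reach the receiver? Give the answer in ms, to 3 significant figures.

Transmission delay = L/R = 41040 / 88000000 = 0.466364 ms.
Propagation delay = d/s = 21 m / 300000000 m/s = 7e-05 ms.
Total = 0.466 ms.

0.466 ms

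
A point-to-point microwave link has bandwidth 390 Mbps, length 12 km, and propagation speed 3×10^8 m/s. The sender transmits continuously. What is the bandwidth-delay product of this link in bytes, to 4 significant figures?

Propagation delay = 12000 / 300000000 = 4e-05 s.
BDP = R × t_prop = 390000000 × 4e-05 = 15600 bits.
In bytes: 15600/8 = 1950 bytes.

1950 bytes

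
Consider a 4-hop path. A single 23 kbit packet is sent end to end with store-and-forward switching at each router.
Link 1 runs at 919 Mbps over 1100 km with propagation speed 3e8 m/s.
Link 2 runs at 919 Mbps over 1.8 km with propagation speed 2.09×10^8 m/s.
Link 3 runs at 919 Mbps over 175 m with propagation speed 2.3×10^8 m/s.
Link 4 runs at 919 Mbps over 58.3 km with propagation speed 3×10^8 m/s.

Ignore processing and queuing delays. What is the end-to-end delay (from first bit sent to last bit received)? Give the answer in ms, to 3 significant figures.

L = 23000 bits.
Transmission delay per hop = L/R = 23000/919000000 = 0.0250272 ms; 4 hops → 0.100109 ms.
Propagation delays (d/s per hop): 3.66667, 0.00861244, 0.00076087, 0.194333 ms; sum = 3.87037 ms.
End-to-end = 3.97 ms.

3.97 ms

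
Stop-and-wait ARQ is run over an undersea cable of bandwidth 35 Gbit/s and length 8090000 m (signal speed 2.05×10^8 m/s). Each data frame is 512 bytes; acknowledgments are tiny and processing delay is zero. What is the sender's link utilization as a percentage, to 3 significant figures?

0.000148 %

t_tx = L/R = 4096/35000000000 = 1.17029e-07 s.
t_prop = 8090000/2.05e+08 = 0.0394634 s; RTT = 0.0789268 s.
Cycle = t_tx + RTT = 0.0789269 s.
Utilization = t_tx / cycle = 1.17029e-07/0.0789269 = 0.000148 %.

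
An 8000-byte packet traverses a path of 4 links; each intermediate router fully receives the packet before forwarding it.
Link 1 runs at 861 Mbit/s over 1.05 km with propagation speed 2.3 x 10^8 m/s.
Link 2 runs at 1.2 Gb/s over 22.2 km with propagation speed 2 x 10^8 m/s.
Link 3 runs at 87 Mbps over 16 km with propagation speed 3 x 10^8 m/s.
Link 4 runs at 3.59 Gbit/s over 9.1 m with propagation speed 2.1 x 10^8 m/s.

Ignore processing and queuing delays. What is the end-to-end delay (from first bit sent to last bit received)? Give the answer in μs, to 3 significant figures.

1050 μs

L = 8000 × 8 = 64000 bits.
Transmission delays (L/R per hop): 74.3322, 53.3333, 735.632, 17.8273 μs; sum = 881.125 μs.
Propagation delays (d/s per hop): 4.56522, 111, 53.3333, 0.0433333 μs; sum = 168.942 μs.
End-to-end = 1050 μs.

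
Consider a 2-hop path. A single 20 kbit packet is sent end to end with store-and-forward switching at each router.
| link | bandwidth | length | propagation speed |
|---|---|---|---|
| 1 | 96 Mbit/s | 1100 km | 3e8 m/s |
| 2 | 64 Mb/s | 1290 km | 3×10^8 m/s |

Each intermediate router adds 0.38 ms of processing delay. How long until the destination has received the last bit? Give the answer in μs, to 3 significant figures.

8870 μs

L = 20000 bits.
Transmission delays (L/R per hop): 208.333, 312.5 μs; sum = 520.833 μs.
Propagation delays (d/s per hop): 3666.67, 4300 μs; sum = 7966.67 μs.
Processing at 1 router(s): 1 × 0.38 ms = 380 μs.
End-to-end = 8870 μs.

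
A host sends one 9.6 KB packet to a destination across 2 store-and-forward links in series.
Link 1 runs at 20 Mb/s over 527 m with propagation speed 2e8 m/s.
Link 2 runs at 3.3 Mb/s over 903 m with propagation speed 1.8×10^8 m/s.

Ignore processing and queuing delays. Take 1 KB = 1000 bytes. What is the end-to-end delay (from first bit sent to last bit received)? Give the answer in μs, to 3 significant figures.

27100 μs

L = 76800 bits.
Transmission delays (L/R per hop): 3840, 23272.7 μs; sum = 27112.7 μs.
Propagation delays (d/s per hop): 2.635, 5.01667 μs; sum = 7.65167 μs.
End-to-end = 27100 μs.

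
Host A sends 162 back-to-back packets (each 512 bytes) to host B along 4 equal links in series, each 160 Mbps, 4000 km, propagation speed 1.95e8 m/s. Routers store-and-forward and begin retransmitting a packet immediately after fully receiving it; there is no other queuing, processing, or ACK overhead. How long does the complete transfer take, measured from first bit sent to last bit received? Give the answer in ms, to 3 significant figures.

86.3 ms

Per-hop transmission t_tx = L/R = 4096/160000000 = 0.0256 ms.
Per-hop propagation t_prop = 4000000/195000000 = 20.5128 ms.
Pipeline fill: first packet needs 4·t_tx to clear all hops; remaining 161 packets each add one t_tx.
Total = (4+162-1)·t_tx + 4·t_prop = 165·0.0256 + 4·20.5128 = 86.3 ms.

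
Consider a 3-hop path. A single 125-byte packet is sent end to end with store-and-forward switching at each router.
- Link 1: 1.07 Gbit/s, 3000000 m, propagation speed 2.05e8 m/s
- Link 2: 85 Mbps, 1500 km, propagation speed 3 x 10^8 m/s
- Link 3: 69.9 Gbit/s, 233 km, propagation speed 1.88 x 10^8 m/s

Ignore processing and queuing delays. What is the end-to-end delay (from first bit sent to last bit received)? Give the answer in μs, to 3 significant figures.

L = 125 × 8 = 1000 bits.
Transmission delays (L/R per hop): 0.934579, 11.7647, 0.0143062 μs; sum = 12.7136 μs.
Propagation delays (d/s per hop): 14634.1, 5000, 1239.36 μs; sum = 20873.5 μs.
End-to-end = 20900 μs.

20900 μs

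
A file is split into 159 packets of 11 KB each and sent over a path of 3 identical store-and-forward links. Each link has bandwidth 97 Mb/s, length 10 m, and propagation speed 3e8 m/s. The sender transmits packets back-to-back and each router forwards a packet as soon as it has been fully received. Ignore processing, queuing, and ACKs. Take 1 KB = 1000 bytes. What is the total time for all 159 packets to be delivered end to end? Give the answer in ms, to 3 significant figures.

Per-hop transmission t_tx = L/R = 88000/97000000 = 0.907216 ms.
Per-hop propagation t_prop = 10/300000000 = 3.33333e-05 ms.
Pipeline fill: first packet needs 3·t_tx to clear all hops; remaining 158 packets each add one t_tx.
Total = (3+159-1)·t_tx + 3·t_prop = 161·0.907216 + 3·3.33333e-05 = 146 ms.

146 ms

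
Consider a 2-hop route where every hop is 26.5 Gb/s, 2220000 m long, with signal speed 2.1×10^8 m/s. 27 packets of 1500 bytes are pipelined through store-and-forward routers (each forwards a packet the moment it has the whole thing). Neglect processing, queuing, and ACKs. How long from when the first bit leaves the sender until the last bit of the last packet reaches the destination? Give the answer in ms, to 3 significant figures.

21.2 ms

Per-hop transmission t_tx = L/R = 12000/26500000000 = 0.00045283 ms.
Per-hop propagation t_prop = 2220000/210000000 = 10.5714 ms.
Pipeline fill: first packet needs 2·t_tx to clear all hops; remaining 26 packets each add one t_tx.
Total = (2+27-1)·t_tx + 2·t_prop = 28·0.00045283 + 2·10.5714 = 21.2 ms.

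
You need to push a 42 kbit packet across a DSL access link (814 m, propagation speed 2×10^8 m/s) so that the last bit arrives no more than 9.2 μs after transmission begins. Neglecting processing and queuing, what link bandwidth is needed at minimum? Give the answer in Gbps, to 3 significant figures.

8.19 Gbps

Propagation delay = 814 / 200000000 = 4.07 μs.
Transmission budget = 9.2 − 4.07 = 5.13 μs.
R ≥ L / t_tx = 42000 bits / 5.13e-06 s = 8.19 Gbps.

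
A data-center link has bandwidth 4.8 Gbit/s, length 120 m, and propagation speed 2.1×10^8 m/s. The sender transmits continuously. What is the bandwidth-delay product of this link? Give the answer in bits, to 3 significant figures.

2740 bits

Propagation delay = 120 / 210000000 = 5.71429e-07 s.
BDP = R × t_prop = 4800000000 × 5.71429e-07 = 2742.86 bits.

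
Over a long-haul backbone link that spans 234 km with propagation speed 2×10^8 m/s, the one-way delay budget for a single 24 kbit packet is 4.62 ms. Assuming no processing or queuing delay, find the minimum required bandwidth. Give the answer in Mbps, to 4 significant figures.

6.957 Mbps

Propagation delay = 234000 / 200000000 = 1.17 ms.
Transmission budget = 4.62 − 1.17 = 3.45 ms.
R ≥ L / t_tx = 24000 bits / 0.00345 s = 6.957 Mbps.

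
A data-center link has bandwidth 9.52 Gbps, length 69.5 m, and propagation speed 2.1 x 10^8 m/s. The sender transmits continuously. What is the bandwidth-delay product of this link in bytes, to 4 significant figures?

393.8 bytes

Propagation delay = 69.5 / 210000000 = 3.30952e-07 s.
BDP = R × t_prop = 9520000000 × 3.30952e-07 = 3150.67 bits.
In bytes: 3150.67/8 = 393.8 bytes.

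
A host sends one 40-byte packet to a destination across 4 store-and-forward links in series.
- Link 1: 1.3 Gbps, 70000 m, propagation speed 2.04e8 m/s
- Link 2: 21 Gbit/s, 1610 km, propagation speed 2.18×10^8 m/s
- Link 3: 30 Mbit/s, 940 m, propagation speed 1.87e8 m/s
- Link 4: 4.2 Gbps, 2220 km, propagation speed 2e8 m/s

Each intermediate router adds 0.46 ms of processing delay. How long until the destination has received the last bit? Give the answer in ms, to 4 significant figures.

20.22 ms

L = 40 × 8 = 320 bits.
Transmission delays (L/R per hop): 0.000246154, 1.52381e-05, 0.0106667, 7.61905e-05 ms; sum = 0.0110042 ms.
Propagation delays (d/s per hop): 0.343137, 7.38532, 0.00502674, 11.1 ms; sum = 18.8335 ms.
Processing at 3 router(s): 3 × 0.46 ms = 1.38 ms.
End-to-end = 20.22 ms.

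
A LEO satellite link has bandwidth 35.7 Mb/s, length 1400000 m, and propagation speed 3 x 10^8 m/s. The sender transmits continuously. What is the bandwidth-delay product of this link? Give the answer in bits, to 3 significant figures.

Propagation delay = 1400000 / 300000000 = 0.00466667 s.
BDP = R × t_prop = 35700000 × 0.00466667 = 166600 bits.

167000 bits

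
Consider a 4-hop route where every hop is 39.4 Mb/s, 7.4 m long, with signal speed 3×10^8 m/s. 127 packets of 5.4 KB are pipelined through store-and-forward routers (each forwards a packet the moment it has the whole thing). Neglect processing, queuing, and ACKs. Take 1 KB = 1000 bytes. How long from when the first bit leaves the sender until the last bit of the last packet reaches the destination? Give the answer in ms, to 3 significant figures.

143 ms

Per-hop transmission t_tx = L/R = 43200/39400000 = 1.09645 ms.
Per-hop propagation t_prop = 7.4/300000000 = 2.46667e-05 ms.
Pipeline fill: first packet needs 4·t_tx to clear all hops; remaining 126 packets each add one t_tx.
Total = (4+127-1)·t_tx + 4·t_prop = 130·1.09645 + 4·2.46667e-05 = 143 ms.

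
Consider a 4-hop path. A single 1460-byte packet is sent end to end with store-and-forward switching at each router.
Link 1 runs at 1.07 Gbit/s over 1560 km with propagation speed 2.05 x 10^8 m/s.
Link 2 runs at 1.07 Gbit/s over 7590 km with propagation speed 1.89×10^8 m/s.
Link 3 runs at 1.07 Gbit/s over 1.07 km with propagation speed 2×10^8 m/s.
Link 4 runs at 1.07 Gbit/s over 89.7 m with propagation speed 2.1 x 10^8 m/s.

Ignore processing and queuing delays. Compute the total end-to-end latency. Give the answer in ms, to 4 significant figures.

47.82 ms

L = 1460 × 8 = 11680 bits.
Transmission delay per hop = L/R = 11680/1.07e+09 = 0.0109159 ms; 4 hops → 0.0436636 ms.
Propagation delays (d/s per hop): 7.60976, 40.1587, 0.00535, 0.000427143 ms; sum = 47.7743 ms.
End-to-end = 47.82 ms.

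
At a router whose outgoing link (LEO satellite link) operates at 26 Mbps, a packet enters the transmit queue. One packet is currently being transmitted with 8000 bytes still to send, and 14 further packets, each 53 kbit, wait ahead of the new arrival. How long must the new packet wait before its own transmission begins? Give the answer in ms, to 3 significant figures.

Each queued packet: L/R = 53000/26000000 = 2.03846 ms.
14 queued → 28.5385 ms.
Plus remaining 64000 bits of current packet: 2.46154 ms.
Queuing delay = 31.0 ms.

31.0 ms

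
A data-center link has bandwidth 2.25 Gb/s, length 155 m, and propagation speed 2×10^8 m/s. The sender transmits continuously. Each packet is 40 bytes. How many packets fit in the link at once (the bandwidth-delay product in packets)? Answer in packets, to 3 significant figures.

Propagation delay = 155 / 200000000 = 7.75e-07 s.
BDP = R × t_prop = 2250000000 × 7.75e-07 = 1743.75 bits.
In packets of 320 bits: 5.45 packets.

5.45 packets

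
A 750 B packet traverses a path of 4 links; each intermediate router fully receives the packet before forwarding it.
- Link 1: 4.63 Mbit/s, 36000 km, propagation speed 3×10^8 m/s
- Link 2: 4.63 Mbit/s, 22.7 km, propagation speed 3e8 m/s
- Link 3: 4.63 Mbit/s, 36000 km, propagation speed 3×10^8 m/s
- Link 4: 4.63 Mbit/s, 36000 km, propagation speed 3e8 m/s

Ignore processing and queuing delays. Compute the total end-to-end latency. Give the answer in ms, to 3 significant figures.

L = 750 × 8 = 6000 bits.
Transmission delay per hop = L/R = 6000/4630000 = 1.2959 ms; 4 hops → 5.18359 ms.
Propagation delays (d/s per hop): 120, 0.0756667, 120, 120 ms; sum = 360.076 ms.
End-to-end = 365 ms.

365 ms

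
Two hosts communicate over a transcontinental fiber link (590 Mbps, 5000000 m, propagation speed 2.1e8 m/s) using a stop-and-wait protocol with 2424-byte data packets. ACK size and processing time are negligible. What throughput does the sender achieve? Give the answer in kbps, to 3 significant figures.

t_tx = L/R = 19392/590000000 = 3.28678e-05 s.
t_prop = 5000000/210000000 = 0.0238095 s; RTT = 0.047619 s.
Cycle = t_tx + RTT = 0.0476519 s.
Throughput = L / cycle = 19392 / 0.0476519 = 407 kbps.

407 kbps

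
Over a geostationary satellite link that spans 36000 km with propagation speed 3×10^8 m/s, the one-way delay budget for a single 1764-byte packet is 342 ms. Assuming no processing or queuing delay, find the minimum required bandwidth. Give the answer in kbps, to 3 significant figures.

L = 14112 bits.
Propagation delay = 36000000 / 300000000 = 120 ms.
Transmission budget = 342 − 120 = 222 ms.
R ≥ L / t_tx = 14112 bits / 0.222 s = 63.6 kbps.

63.6 kbps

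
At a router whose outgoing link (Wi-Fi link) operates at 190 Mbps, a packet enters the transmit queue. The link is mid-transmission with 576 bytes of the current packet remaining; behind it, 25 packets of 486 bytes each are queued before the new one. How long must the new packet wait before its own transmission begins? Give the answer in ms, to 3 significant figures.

Each queued packet: L/R = 3888/190000000 = 0.0204632 ms.
25 queued → 0.511579 ms.
Plus remaining 4608 bits of current packet: 0.0242526 ms.
Queuing delay = 0.536 ms.

0.536 ms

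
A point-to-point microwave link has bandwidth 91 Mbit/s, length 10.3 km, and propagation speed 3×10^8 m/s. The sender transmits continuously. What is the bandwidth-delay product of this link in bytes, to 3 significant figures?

Propagation delay = 10300 / 300000000 = 3.43333e-05 s.
BDP = R × t_prop = 91000000 × 3.43333e-05 = 3124.33 bits.
In bytes: 3124.33/8 = 391 bytes.

391 bytes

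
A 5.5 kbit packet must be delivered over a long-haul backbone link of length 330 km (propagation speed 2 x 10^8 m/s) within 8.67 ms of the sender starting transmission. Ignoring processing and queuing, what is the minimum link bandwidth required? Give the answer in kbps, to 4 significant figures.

Propagation delay = 330000 / 200000000 = 1.65 ms.
Transmission budget = 8.67 − 1.65 = 7.02 ms.
R ≥ L / t_tx = 5500 bits / 0.00702 s = 783.5 kbps.

783.5 kbps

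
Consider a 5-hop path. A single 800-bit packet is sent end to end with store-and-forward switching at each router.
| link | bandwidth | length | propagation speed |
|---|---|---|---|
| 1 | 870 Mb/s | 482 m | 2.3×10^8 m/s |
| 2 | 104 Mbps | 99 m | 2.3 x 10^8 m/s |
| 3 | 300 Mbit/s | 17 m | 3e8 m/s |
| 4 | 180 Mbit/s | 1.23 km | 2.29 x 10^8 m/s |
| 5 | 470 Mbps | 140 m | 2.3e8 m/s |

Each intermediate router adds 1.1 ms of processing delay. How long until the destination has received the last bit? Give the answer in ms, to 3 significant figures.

4.43 ms

Transmission delays (L/R per hop): 0.00091954, 0.00769231, 0.00266667, 0.00444444, 0.00170213 ms; sum = 0.0174251 ms.
Propagation delays (d/s per hop): 0.00209565, 0.000430435, 5.66667e-05, 0.00537118, 0.000608696 ms; sum = 0.00856263 ms.
Processing at 4 router(s): 4 × 1.1 ms = 4.4 ms.
End-to-end = 4.43 ms.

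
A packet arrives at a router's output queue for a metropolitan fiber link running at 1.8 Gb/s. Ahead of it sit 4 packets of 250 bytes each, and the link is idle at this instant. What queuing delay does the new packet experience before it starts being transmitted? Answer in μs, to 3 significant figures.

4.44 μs

Each queued packet: L/R = 2000/1800000000 = 1.11111 μs.
4 queued → 4.44444 μs.
Queuing delay = 4.44 μs.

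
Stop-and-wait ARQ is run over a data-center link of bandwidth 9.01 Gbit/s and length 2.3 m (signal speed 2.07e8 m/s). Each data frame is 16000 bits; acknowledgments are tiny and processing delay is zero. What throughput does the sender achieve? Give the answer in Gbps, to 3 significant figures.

8.90 Gbps

t_tx = L/R = 16000/9010000000 = 1.7758e-06 s.
t_prop = 2.3/2.07e+08 = 1.11111e-08 s; RTT = 2.22222e-08 s.
Cycle = t_tx + RTT = 1.79803e-06 s.
Throughput = L / cycle = 16000 / 1.79803e-06 = 8.90 Gbps.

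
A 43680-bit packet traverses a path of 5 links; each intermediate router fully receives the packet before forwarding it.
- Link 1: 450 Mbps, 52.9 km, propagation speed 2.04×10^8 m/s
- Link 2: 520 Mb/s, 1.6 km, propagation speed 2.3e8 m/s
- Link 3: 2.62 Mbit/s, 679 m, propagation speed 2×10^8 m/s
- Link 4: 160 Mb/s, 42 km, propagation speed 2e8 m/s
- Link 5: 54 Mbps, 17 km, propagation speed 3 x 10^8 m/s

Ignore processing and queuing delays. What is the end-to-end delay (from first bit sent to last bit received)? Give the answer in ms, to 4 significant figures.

18.47 ms

Transmission delays (L/R per hop): 0.0970667, 0.084, 16.6718, 0.273, 0.808889 ms; sum = 17.9347 ms.
Propagation delays (d/s per hop): 0.259314, 0.00695652, 0.003395, 0.21, 0.0566667 ms; sum = 0.536332 ms.
End-to-end = 18.47 ms.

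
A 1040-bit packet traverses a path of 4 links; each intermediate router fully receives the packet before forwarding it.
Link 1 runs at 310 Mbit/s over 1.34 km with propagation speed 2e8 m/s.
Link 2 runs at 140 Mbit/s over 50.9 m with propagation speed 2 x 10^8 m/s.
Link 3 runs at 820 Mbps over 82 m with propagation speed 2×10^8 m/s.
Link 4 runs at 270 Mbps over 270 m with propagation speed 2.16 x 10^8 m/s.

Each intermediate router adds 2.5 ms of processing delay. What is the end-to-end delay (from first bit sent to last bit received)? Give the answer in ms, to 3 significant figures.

7.52 ms

Transmission delays (L/R per hop): 0.00335484, 0.00742857, 0.00126829, 0.00385185 ms; sum = 0.0159036 ms.
Propagation delays (d/s per hop): 0.0067, 0.0002545, 0.00041, 0.00125 ms; sum = 0.0086145 ms.
Processing at 3 router(s): 3 × 2.5 ms = 7.5 ms.
End-to-end = 7.52 ms.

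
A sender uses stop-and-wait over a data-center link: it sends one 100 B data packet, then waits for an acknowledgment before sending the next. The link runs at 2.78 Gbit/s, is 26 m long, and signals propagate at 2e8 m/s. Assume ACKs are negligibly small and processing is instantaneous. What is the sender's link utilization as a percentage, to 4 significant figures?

t_tx = L/R = 800/2780000000 = 2.8777e-07 s.
t_prop = 26/200000000 = 1.3e-07 s; RTT = 2.6e-07 s.
Cycle = t_tx + RTT = 5.4777e-07 s.
Utilization = t_tx / cycle = 2.8777e-07/5.4777e-07 = 52.53 %.

52.53 %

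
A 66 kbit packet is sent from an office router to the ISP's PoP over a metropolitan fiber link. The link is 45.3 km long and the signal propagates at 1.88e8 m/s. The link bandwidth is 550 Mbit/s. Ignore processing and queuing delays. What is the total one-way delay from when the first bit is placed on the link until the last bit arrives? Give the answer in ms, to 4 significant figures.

0.3610 ms

L = 66000 bits.
Transmission delay = L/R = 66000 / 550000000 = 0.12 ms.
Propagation delay = d/s = 45300 m / 188000000 m/s = 0.240957 ms.
Total = 0.3610 ms.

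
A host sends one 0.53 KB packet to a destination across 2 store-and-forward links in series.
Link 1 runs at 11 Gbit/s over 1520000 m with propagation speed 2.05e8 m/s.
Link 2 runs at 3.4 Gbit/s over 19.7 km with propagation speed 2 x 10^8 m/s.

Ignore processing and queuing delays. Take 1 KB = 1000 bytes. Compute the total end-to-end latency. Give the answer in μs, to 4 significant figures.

L = 4240 bits.
Transmission delays (L/R per hop): 0.385455, 1.24706 μs; sum = 1.63251 μs.
Propagation delays (d/s per hop): 7414.63, 98.5 μs; sum = 7513.13 μs.
End-to-end = 7515 μs.

7515 μs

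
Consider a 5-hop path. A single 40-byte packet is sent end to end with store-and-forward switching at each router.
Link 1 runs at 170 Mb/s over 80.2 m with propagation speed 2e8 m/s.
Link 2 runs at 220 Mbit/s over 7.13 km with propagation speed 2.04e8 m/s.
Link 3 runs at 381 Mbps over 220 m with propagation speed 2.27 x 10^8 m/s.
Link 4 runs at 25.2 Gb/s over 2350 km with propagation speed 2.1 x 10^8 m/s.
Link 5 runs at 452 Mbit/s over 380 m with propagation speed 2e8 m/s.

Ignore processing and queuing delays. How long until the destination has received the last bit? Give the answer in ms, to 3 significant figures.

11.2 ms

L = 40 × 8 = 320 bits.
Transmission delays (L/R per hop): 0.00188235, 0.00145455, 0.000839895, 1.26984e-05, 0.000707965 ms; sum = 0.00489746 ms.
Propagation delays (d/s per hop): 0.000401, 0.034951, 0.000969163, 11.1905, 0.0019 ms; sum = 11.2287 ms.
End-to-end = 11.2 ms.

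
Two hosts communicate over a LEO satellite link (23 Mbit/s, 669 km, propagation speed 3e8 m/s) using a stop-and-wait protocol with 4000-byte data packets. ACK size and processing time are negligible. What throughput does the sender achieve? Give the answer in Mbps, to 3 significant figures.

t_tx = L/R = 32000/23000000 = 0.0013913 s.
t_prop = 669000/300000000 = 0.00223 s; RTT = 0.00446 s.
Cycle = t_tx + RTT = 0.0058513 s.
Throughput = L / cycle = 32000 / 0.0058513 = 5.47 Mbps.

5.47 Mbps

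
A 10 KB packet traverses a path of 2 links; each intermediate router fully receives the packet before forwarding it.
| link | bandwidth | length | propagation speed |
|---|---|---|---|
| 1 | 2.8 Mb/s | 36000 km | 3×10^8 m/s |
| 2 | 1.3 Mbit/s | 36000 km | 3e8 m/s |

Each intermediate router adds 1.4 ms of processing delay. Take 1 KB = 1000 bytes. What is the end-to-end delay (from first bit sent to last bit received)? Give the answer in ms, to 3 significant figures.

L = 80000 bits.
Transmission delays (L/R per hop): 28.5714, 61.5385 ms; sum = 90.1099 ms.
Propagation delays (d/s per hop): 120, 120 ms; sum = 240 ms.
Processing at 1 router(s): 1 × 1.4 ms = 1.4 ms.
End-to-end = 332 ms.

332 ms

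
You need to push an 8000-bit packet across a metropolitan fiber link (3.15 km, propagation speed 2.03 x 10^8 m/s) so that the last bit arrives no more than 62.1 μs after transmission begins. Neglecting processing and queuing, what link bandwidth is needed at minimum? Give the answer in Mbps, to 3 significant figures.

Propagation delay = 3150 / 2.03e+08 = 15.5172 μs.
Transmission budget = 62.1 − 15.5172 = 46.5828 μs.
R ≥ L / t_tx = 8000 bits / 4.65828e-05 s = 172 Mbps.

172 Mbps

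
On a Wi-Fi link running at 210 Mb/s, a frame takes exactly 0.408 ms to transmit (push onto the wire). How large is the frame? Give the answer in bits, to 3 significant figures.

L = R × t_tx = 210000000 b/s × 0.000408 s = 85680 bits.

85700 bits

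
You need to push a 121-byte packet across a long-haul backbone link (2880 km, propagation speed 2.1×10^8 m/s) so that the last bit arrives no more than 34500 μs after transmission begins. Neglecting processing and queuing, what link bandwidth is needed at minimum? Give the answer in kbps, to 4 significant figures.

46.57 kbps

L = 968 bits.
Propagation delay = 2880000 / 210000000 = 13714.3 μs.
Transmission budget = 34500 − 13714.3 = 20785.7 μs.
R ≥ L / t_tx = 968 bits / 0.0207857 s = 46.57 kbps.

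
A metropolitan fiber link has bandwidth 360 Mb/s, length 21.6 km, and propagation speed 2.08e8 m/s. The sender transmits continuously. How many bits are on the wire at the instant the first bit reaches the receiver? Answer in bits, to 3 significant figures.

37400 bits

Propagation delay = 21600 / 208000000 = 0.000103846 s.
BDP = R × t_prop = 360000000 × 0.000103846 = 37384.6 bits.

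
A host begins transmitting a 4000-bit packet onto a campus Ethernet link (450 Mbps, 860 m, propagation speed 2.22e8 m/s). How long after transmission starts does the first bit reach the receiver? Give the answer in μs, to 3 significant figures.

First bit experiences only propagation delay: d/s = 860/2.22e+08 = 3.87 μs.

3.87 μs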